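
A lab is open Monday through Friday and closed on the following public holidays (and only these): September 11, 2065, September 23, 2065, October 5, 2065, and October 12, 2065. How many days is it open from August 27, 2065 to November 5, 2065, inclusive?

August 27, 2065 is a Thursday.
From August 27, 2065 to November 5, 2065 is 71 days inclusive.
71 = 7 × 10 + 1, so there are 10 full weeks plus 1 extra day.
Each full week contributes 5 weekdays (Mon–Fri): 10 × 5 = 50.
The 1 extra day is Thursday — 1 of them qualifies.
Total: 50 + 1 = 51.
Holidays: September 11, 2065 (Fri); September 23, 2065 (Wed); October 5, 2065 (Mon); October 12, 2065 (Mon).
All 4 holidays fall on weekdays, so subtract 4.
Business days: 51 − 4 = 47.

47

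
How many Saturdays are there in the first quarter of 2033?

1 January 2033 is a Saturday.
That's 90 days from start to end, counting both.
90 = 7 × 12 + 6, so there are 12 full weeks plus 6 extra days.
Each full week contributes one Saturday: 12 so far.
The 6 extra days are Sat, Sun, Mon, Tue, Wed, Thu — 1 of them qualifies.
Total: 12 + 1 = 13.

13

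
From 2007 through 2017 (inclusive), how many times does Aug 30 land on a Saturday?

2

Day of week of August 30 in each year:
2007: Thu, 2008: Sat ✓, 2009: Sun, 2010: Mon, 2011: Tue, 2012: Thu, 2013: Fri, 2014: Sat ✓, 2015: Sun, 2016: Tue, 2017: Wed
Saturdays: 2008, 2014.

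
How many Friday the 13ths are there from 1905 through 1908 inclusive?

Friday-the-13ths by year:
1905: Jan, Oct
1906: Apr, Jul
1907: Sep, Dec
1908: Mar, Nov

8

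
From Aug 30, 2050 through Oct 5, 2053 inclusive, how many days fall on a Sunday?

162 Sundays

Aug 30, 2050 is a Tuesday.
That's 1133 days from start to end, counting both.
1133 = 7 × 161 + 6, so there are 161 full weeks plus 6 extra days.
Each full week contributes one Sunday: 161 so far.
The 6 extra days are Tuesday, Wednesday, Thursday, Friday, Saturday, Sunday — 1 of them qualifies.
Total: 161 + 1 = 162.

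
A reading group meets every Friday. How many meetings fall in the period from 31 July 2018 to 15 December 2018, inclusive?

20 Fridays

31 July 2018 is a Tuesday.
The range spans 138 days (inclusive of both endpoints).
138 = 7 × 19 + 5, so there are 19 full weeks plus 5 extra days.
Each full week contributes one Friday: 19 so far.
The 5 extra days are Tue, Wed, Thu, Fri, Sat — 1 of them qualifies.
Total: 19 + 1 = 20.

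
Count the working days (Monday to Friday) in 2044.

261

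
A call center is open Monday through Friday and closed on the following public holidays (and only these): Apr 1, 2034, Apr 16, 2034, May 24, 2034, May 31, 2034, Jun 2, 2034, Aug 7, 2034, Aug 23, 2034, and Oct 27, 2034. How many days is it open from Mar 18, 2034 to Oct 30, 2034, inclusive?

Mar 18, 2034 is a Saturday.
The range spans 227 days (inclusive of both endpoints).
227 = 7 × 32 + 3, so there are 32 full weeks plus 3 extra days.
Each full week contributes 5 weekdays (Mon–Fri): 32 × 5 = 160.
The 3 extra days are Sat, Sun, Mon — 1 of them qualifies.
Total: 160 + 1 = 161.
Holidays: Apr 1, 2034 (Sat); Apr 16, 2034 (Sun); May 24, 2034 (Wed); May 31, 2034 (Wed); Jun 2, 2034 (Fri); Aug 7, 2034 (Mon); Aug 23, 2034 (Wed); Oct 27, 2034 (Fri).
6 of the 8 holidays fall on weekdays; the rest are weekends and were already excluded.
Business days: 161 − 6 = 155.

155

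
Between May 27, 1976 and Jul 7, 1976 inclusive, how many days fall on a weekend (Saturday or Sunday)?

12

May 27, 1976 is a Thursday.
That's 42 days from start to end, counting both.
42 = 7 × 6, so the span is exactly 6 full weeks.
Each full week contributes 2 weekend days (Sat, Sun): 6 × 2 = 12.
Total: 12.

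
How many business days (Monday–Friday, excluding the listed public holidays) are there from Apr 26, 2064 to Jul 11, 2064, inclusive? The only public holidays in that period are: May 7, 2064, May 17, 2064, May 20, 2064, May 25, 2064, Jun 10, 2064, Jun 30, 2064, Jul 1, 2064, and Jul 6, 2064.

50 business days

Apr 26, 2064 is a Saturday.
That's 77 days from start to end, counting both.
77 = 7 × 11, so the span is exactly 11 full weeks.
Each full week contributes 5 weekdays (Mon–Fri): 11 × 5 = 55.
Holidays: May 7, 2064 (Wed); May 17, 2064 (Sat); May 20, 2064 (Tue); May 25, 2064 (Sun); Jun 10, 2064 (Tue); Jun 30, 2064 (Mon); Jul 1, 2064 (Tue); Jul 6, 2064 (Sun).
5 of the 8 holidays fall on weekdays; the rest are weekends and were already excluded.
Business days: 55 − 5 = 50.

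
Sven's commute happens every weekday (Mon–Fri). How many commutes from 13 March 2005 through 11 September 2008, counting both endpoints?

914

13 March 2005 is a Sunday.
That's 1279 days from start to end, counting both.
1279 = 7 × 182 + 5, so there are 182 full weeks plus 5 extra days.
Each full week contributes 5 weekdays (Mon–Fri): 182 × 5 = 910.
The 5 extra days are Sunday, Monday, Tuesday, Wednesday, Thursday — 4 of them qualify.
Total: 910 + 4 = 914.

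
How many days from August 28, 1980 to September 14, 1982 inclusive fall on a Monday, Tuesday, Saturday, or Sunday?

August 28, 1980 is a Thursday.
From August 28, 1980 to September 14, 1982 is 748 days inclusive.
748 = 7 × 106 + 6, so there are 106 full weeks plus 6 extra days.
Each full week contributes 4 days from the set (Mon, Tue, Sat, Sun): 106 × 4 = 424.
The 6 extra days are Thursday, Friday, Saturday, Sunday, Monday, Tuesday — 4 of them qualify.
Total: 424 + 4 = 428.

428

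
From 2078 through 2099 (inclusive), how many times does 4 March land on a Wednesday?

3

Day of week of March 4 in each year:
2078: Fri, 2079: Sat, 2080: Mon, 2081: Tue, 2082: Wed ✓, 2083: Thu, 2084: Sat, 2085: Sun, 2086: Mon, 2087: Tue, 2088: Thu, 2089: Fri, 2090: Sat, 2091: Sun, 2092: Tue, 2093: Wed ✓, 2094: Thu, 2095: Fri, 2096: Sun, 2097: Mon, 2098: Tue, 2099: Wed ✓
Wednesdays: 2082, 2093, 2099.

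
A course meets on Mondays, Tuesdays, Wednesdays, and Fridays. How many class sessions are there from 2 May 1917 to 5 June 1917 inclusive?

20

2 May 1917 is a Wednesday.
That's 35 days from start to end, counting both.
35 = 7 × 5, so the span is exactly 5 full weeks.
Each full week contributes 4 days from the set (Mon, Tue, Wed, Fri): 5 × 4 = 20.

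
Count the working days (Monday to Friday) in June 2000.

1 June 2000 is a Thursday.
From 1 June 2000 to 30 June 2000 is 30 days inclusive.
30 = 7 × 4 + 2, so there are 4 full weeks plus 2 extra days.
Each full week contributes 5 weekdays (Mon–Fri): 4 × 5 = 20.
The 2 extra days are Thu, Fri — 2 of them qualify.
Total: 20 + 2 = 22.

22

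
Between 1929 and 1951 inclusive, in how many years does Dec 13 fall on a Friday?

Day of week of December 13 in each year:
1929: Fri ✓, 1930: Sat, 1931: Sun, 1932: Tue, 1933: Wed, 1934: Thu, 1935: Fri ✓, 1936: Sun, 1937: Mon, 1938: Tue, 1939: Wed, 1940: Fri ✓, 1941: Sat, 1942: Sun, 1943: Mon, 1944: Wed, 1945: Thu, 1946: Fri ✓, 1947: Sat, 1948: Mon, 1949: Tue, 1950: Wed, 1951: Thu
Fridays: 1929, 1935, 1940, 1946.

4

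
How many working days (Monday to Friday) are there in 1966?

260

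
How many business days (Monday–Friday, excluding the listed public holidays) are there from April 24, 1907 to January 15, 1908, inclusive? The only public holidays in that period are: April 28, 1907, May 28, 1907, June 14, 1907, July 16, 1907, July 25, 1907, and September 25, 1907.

186

April 24, 1907 is a Wednesday.
From April 24, 1907 to January 15, 1908 is 267 days inclusive.
267 = 7 × 38 + 1, so there are 38 full weeks plus 1 extra day.
Each full week contributes 5 weekdays (Mon–Fri): 38 × 5 = 190.
The 1 extra day is Wed — 1 of them qualifies.
Total: 190 + 1 = 191.
Holidays: April 28, 1907 (Sun); May 28, 1907 (Tue); June 14, 1907 (Fri); July 16, 1907 (Tue); July 25, 1907 (Thu); September 25, 1907 (Wed).
5 of the 6 holidays fall on weekdays; the rest are weekends and were already excluded.
Business days: 191 − 5 = 186.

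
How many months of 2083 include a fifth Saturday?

4

A month has five Saturdays exactly when Saturday falls within its first (length − 28) days.
Jan: 31 days, starts Fri → 5 of Fri, Sat, Sun ✓
Feb: 28 days, starts Mon → 5 of (none)
Mar: 31 days, starts Mon → 5 of Mon, Tue, Wed
Apr: 30 days, starts Thu → 5 of Thu, Fri
May: 31 days, starts Sat → 5 of Sat, Sun, Mon ✓
Jun: 30 days, starts Tue → 5 of Tue, Wed
Jul: 31 days, starts Thu → 5 of Thu, Fri, Sat ✓
Aug: 31 days, starts Sun → 5 of Sun, Mon, Tue
Sep: 30 days, starts Wed → 5 of Wed, Thu
Oct: 31 days, starts Fri → 5 of Fri, Sat, Sun ✓
Nov: 30 days, starts Mon → 5 of Mon, Tue
Dec: 31 days, starts Wed → 5 of Wed, Thu, Fri
Months with five Saturdays: Jan, May, Jul, Oct.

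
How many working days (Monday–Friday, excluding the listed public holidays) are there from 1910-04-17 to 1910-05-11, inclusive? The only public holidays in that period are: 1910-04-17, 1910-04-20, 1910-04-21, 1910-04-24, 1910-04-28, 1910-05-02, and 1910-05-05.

13

1910-04-17 is a Sunday.
From 1910-04-17 to 1910-05-11 is 25 days inclusive.
25 = 7 × 3 + 4, so there are 3 full weeks plus 4 extra days.
Each full week contributes 5 weekdays (Mon–Fri): 3 × 5 = 15.
The 4 extra days are Sun, Mon, Tue, Wed — 3 of them qualify.
Total: 15 + 3 = 18.
Holidays: 1910-04-17 (Sun); 1910-04-20 (Wed); 1910-04-21 (Thu); 1910-04-24 (Sun); 1910-04-28 (Thu); 1910-05-02 (Mon); 1910-05-05 (Thu).
5 of the 7 holidays fall on weekdays; the rest are weekends and were already excluded.
Business days: 18 − 5 = 13.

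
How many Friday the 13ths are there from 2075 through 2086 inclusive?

Friday-the-13ths by year:
2075: Sep, Dec
2076: Mar, Nov
2077: Aug
2078: May
2079: Jan, Oct
2080: Sep, Dec
2081: Jun
2082: Feb, Mar, Nov
2083: Aug
2084: Oct
2085: Apr, Jul
2086: Sep, Dec

20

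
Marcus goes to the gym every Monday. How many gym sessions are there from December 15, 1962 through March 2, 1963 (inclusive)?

11

December 15, 1962 is a Saturday.
From December 15, 1962 to March 2, 1963 is 78 days inclusive.
78 = 7 × 11 + 1, so there are 11 full weeks plus 1 extra day.
Each full week contributes one Monday: 11 so far.
The 1 extra day is Saturday — none qualify.
Total: 11 + 0 = 11.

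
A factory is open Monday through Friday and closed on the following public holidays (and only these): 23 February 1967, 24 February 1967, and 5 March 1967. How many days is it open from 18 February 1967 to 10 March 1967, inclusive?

13 business days

18 February 1967 is a Saturday.
That's 21 days from start to end, counting both.
21 = 7 × 3, so the span is exactly 3 full weeks.
Each full week contributes 5 weekdays (Mon–Fri): 3 × 5 = 15.
Total: 15.
Holidays: 23 February 1967 (Thu); 24 February 1967 (Fri); 5 March 1967 (Sun).
2 of the 3 holidays fall on weekdays; the rest are weekends and were already excluded.
Business days: 15 − 2 = 13.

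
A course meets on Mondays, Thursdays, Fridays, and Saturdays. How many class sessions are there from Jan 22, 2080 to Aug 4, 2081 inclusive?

Jan 22, 2080 is a Monday.
The range spans 561 days (inclusive of both endpoints).
561 = 7 × 80 + 1, so there are 80 full weeks plus 1 extra day.
Each full week contributes 4 days from the set (Mon, Thu, Fri, Sat): 80 × 4 = 320.
The 1 extra day is Monday — 1 of them qualifies.
Total: 320 + 1 = 321.

321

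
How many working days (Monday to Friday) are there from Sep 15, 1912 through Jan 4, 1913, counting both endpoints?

80

Sep 15, 1912 is a Sunday.
That's 112 days from start to end, counting both.
112 = 7 × 16, so the span is exactly 16 full weeks.
Each full week contributes 5 weekdays (Mon–Fri): 16 × 5 = 80.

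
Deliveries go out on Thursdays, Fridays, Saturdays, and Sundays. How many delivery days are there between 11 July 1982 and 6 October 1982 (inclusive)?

49

11 July 1982 is a Sunday.
The range spans 88 days (inclusive of both endpoints).
88 = 7 × 12 + 4, so there are 12 full weeks plus 4 extra days.
Each full week contributes 4 days from the set (Thu, Fri, Sat, Sun): 12 × 4 = 48.
The 4 extra days are Sun, Mon, Tue, Wed — 1 of them qualifies.
Total: 48 + 1 = 49.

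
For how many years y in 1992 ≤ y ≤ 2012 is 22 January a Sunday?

3

Day of week of January 22 in each year:
1992: Wed, 1993: Fri, 1994: Sat, 1995: Sun ✓, 1996: Mon, 1997: Wed, 1998: Thu, 1999: Fri, 2000: Sat, 2001: Mon, 2002: Tue, 2003: Wed, 2004: Thu, 2005: Sat, 2006: Sun ✓, 2007: Mon, 2008: Tue, 2009: Thu, 2010: Fri, 2011: Sat, 2012: Sun ✓
Sundays: 1995, 2006, 2012.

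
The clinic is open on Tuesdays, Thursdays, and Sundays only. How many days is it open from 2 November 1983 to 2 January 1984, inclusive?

26

2 November 1983 is a Wednesday.
From 2 November 1983 to 2 January 1984 is 62 days inclusive.
62 = 7 × 8 + 6, so there are 8 full weeks plus 6 extra days.
Each full week contributes 3 days from the set (Tue, Thu, Sun): 8 × 3 = 24.
The 6 extra days are Wed, Thu, Fri, Sat, Sun, Mon — 2 of them qualify.
Total: 24 + 2 = 26.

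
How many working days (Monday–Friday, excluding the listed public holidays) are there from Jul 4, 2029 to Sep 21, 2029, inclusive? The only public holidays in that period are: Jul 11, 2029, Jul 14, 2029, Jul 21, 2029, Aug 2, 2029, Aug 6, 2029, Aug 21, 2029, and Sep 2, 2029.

Jul 4, 2029 is a Wednesday.
From Jul 4, 2029 to Sep 21, 2029 is 80 days inclusive.
80 = 7 × 11 + 3, so there are 11 full weeks plus 3 extra days.
Each full week contributes 5 weekdays (Mon–Fri): 11 × 5 = 55.
The 3 extra days are Wednesday, Thursday, Friday — 3 of them qualify.
Total: 55 + 3 = 58.
Holidays: Jul 11, 2029 (Wed); Jul 14, 2029 (Sat); Jul 21, 2029 (Sat); Aug 2, 2029 (Thu); Aug 6, 2029 (Mon); Aug 21, 2029 (Tue); Sep 2, 2029 (Sun).
4 of the 7 holidays fall on weekdays; the rest are weekends and were already excluded.
Business days: 58 − 4 = 54.

54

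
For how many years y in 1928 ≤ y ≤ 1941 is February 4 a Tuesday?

Day of week of February 4 in each year:
1928: Sat, 1929: Mon, 1930: Tue ✓, 1931: Wed, 1932: Thu, 1933: Sat, 1934: Sun, 1935: Mon, 1936: Tue ✓, 1937: Thu, 1938: Fri, 1939: Sat, 1940: Sun, 1941: Tue ✓
Tuesdays: 1930, 1936, 1941.

3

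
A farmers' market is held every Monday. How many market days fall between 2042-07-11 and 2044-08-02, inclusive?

2042-07-11 is a Friday.
From 2042-07-11 to 2044-08-02 is 754 days inclusive.
754 = 7 × 107 + 5, so there are 107 full weeks plus 5 extra days.
Each full week contributes one Monday: 107 so far.
The 5 extra days are Friday, Saturday, Sunday, Monday, Tuesday — 1 of them qualifies.
Total: 107 + 1 = 108.

108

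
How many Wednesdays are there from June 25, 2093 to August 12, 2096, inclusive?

June 25, 2093 is a Thursday.
The range spans 1145 days (inclusive of both endpoints).
1145 = 7 × 163 + 4, so there are 163 full weeks plus 4 extra days.
Each full week contributes one Wednesday: 163 so far.
The 4 extra days are Thursday, Friday, Saturday, Sunday — none qualify.
Total: 163 + 0 = 163.

163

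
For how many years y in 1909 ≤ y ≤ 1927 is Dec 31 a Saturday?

Day of week of December 31 in each year:
1909: Fri, 1910: Sat ✓, 1911: Sun, 1912: Tue, 1913: Wed, 1914: Thu, 1915: Fri, 1916: Sun, 1917: Mon, 1918: Tue, 1919: Wed, 1920: Fri, 1921: Sat ✓, 1922: Sun, 1923: Mon, 1924: Wed, 1925: Thu, 1926: Fri, 1927: Sat ✓
Saturdays: 1910, 1921, 1927.

3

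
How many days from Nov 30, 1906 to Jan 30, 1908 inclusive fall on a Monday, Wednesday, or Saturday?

Nov 30, 1906 is a Friday.
The range spans 427 days (inclusive of both endpoints).
427 = 7 × 61, so the span is exactly 61 full weeks.
Each full week contributes 3 days from the set (Mon, Wed, Sat): 61 × 3 = 183.

183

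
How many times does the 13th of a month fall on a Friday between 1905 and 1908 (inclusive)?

8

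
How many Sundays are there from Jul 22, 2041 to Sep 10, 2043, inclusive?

Jul 22, 2041 is a Monday.
That's 781 days from start to end, counting both.
781 = 7 × 111 + 4, so there are 111 full weeks plus 4 extra days.
Each full week contributes one Sunday: 111 so far.
The 4 extra days are Monday, Tuesday, Wednesday, Thursday — none qualify.
Total: 111 + 0 = 111.

111 Sundays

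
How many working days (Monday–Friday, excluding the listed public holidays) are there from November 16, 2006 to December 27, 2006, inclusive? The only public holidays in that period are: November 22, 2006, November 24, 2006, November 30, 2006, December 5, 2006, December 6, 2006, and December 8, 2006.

24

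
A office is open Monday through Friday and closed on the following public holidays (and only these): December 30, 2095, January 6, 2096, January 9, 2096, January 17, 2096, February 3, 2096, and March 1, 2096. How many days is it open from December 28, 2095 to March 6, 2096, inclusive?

44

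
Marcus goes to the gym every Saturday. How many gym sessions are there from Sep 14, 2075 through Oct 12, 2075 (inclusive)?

5 Saturdays

Sep 14, 2075 is a Saturday.
That's 29 days from start to end, counting both.
29 = 7 × 4 + 1, so there are 4 full weeks plus 1 extra day.
Each full week contributes one Saturday: 4 so far.
The 1 extra day is Sat — 1 of them qualifies.
Total: 4 + 1 = 5.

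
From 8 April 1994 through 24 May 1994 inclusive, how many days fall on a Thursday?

6

8 April 1994 is a Friday.
The range spans 47 days (inclusive of both endpoints).
47 = 7 × 6 + 5, so there are 6 full weeks plus 5 extra days.
Each full week contributes one Thursday: 6 so far.
The 5 extra days are Friday, Saturday, Sunday, Monday, Tuesday — none qualify.
Total: 6 + 0 = 6.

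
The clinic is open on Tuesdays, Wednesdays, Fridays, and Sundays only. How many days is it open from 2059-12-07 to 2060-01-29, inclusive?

31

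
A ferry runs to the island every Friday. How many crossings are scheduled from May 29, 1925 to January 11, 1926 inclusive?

May 29, 1925 is a Friday.
That's 228 days from start to end, counting both.
228 = 7 × 32 + 4, so there are 32 full weeks plus 4 extra days.
Each full week contributes one Friday: 32 so far.
The 4 extra days are Fri, Sat, Sun, Mon — 1 of them qualifies.
Total: 32 + 1 = 33.

33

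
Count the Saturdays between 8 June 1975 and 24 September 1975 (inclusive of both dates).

8 June 1975 is a Sunday.
That's 109 days from start to end, counting both.
109 = 7 × 15 + 4, so there are 15 full weeks plus 4 extra days.
Each full week contributes one Saturday: 15 so far.
The 4 extra days are Sunday, Monday, Tuesday, Wednesday — none qualify.
Total: 15 + 0 = 15.

15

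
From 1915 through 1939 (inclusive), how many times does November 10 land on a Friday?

4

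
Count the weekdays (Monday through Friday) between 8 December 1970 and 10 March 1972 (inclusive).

329 weekdays

8 December 1970 is a Tuesday.
The range spans 459 days (inclusive of both endpoints).
459 = 7 × 65 + 4, so there are 65 full weeks plus 4 extra days.
Each full week contributes 5 weekdays (Mon–Fri): 65 × 5 = 325.
The 4 extra days are Tue, Wed, Thu, Fri — 4 of them qualify.
Total: 325 + 4 = 329.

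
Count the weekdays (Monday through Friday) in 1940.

1940-01-01 is a Monday.
That's 366 days from start to end, counting both.
366 = 7 × 52 + 2, so there are 52 full weeks plus 2 extra days.
Each full week contributes 5 weekdays (Mon–Fri): 52 × 5 = 260.
The 2 extra days are Mon, Tue — 2 of them qualify.
Total: 260 + 2 = 262.

262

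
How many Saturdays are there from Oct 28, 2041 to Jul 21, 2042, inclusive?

38 Saturdays

Oct 28, 2041 is a Monday.
The range spans 267 days (inclusive of both endpoints).
267 = 7 × 38 + 1, so there are 38 full weeks plus 1 extra day.
Each full week contributes one Saturday: 38 so far.
The 1 extra day is Monday — none qualify.
Total: 38 + 0 = 38.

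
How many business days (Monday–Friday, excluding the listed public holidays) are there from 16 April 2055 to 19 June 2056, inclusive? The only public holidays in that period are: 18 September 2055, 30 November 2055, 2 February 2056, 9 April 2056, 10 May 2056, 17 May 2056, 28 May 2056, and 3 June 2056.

303

16 April 2055 is a Friday.
That's 431 days from start to end, counting both.
431 = 7 × 61 + 4, so there are 61 full weeks plus 4 extra days.
Each full week contributes 5 weekdays (Mon–Fri): 61 × 5 = 305.
The 4 extra days are Fri, Sat, Sun, Mon — 2 of them qualify.
Total: 305 + 2 = 307.
Holidays: 18 September 2055 (Sat); 30 November 2055 (Tue); 2 February 2056 (Wed); 9 April 2056 (Sun); 10 May 2056 (Wed); 17 May 2056 (Wed); 28 May 2056 (Sun); 3 June 2056 (Sat).
4 of the 8 holidays fall on weekdays; the rest are weekends and were already excluded.
Business days: 307 − 4 = 303.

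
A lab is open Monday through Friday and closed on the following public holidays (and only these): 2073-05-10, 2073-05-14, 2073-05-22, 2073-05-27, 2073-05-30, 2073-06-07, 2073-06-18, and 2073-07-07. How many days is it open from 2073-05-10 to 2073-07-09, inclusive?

2073-05-10 is a Wednesday.
From 2073-05-10 to 2073-07-09 is 61 days inclusive.
61 = 7 × 8 + 5, so there are 8 full weeks plus 5 extra days.
Each full week contributes 5 weekdays (Mon–Fri): 8 × 5 = 40.
The 5 extra days are Wed, Thu, Fri, Sat, Sun — 3 of them qualify.
Total: 40 + 3 = 43.
Holidays: 2073-05-10 (Wed); 2073-05-14 (Sun); 2073-05-22 (Mon); 2073-05-27 (Sat); 2073-05-30 (Tue); 2073-06-07 (Wed); 2073-06-18 (Sun); 2073-07-07 (Fri).
5 of the 8 holidays fall on weekdays; the rest are weekends and were already excluded.
Business days: 43 − 5 = 38.

38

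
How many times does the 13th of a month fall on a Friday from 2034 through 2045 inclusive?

Friday-the-13ths by year:
2034: Jan, Oct
2035: Apr, Jul
2036: Jun
2037: Feb, Mar, Nov
2038: Aug
2039: May
2040: Jan, Apr, Jul
2041: Sep, Dec
2042: Jun
2043: Feb, Mar, Nov
2044: May
2045: Jan, Oct

22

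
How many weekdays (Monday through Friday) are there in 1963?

261

1963-01-01 is a Tuesday.
That's 365 days from start to end, counting both.
365 = 7 × 52 + 1, so there are 52 full weeks plus 1 extra day.
Each full week contributes 5 weekdays (Mon–Fri): 52 × 5 = 260.
The 1 extra day is Tue — 1 of them qualifies.
Total: 260 + 1 = 261.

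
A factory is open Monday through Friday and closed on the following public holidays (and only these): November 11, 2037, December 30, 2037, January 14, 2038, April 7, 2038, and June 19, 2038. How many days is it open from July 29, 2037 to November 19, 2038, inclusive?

July 29, 2037 is a Wednesday.
The range spans 479 days (inclusive of both endpoints).
479 = 7 × 68 + 3, so there are 68 full weeks plus 3 extra days.
Each full week contributes 5 weekdays (Mon–Fri): 68 × 5 = 340.
The 3 extra days are Wednesday, Thursday, Friday — 3 of them qualify.
Total: 340 + 3 = 343.
Holidays: November 11, 2037 (Wed); December 30, 2037 (Wed); January 14, 2038 (Thu); April 7, 2038 (Wed); June 19, 2038 (Sat).
4 of the 5 holidays fall on weekdays; the rest are weekends and were already excluded.
Business days: 343 − 4 = 339.

339 business days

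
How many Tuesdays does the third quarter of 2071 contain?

13

1 July 2071 is a Wednesday.
From 1 July 2071 to 30 September 2071 is 92 days inclusive.
92 = 7 × 13 + 1, so there are 13 full weeks plus 1 extra day.
Each full week contributes one Tuesday: 13 so far.
The 1 extra day is Wed — none qualify.
Total: 13 + 0 = 13.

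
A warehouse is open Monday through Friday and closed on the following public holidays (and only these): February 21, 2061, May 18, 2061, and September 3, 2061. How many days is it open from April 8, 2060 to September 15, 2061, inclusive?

April 8, 2060 is a Thursday.
That's 526 days from start to end, counting both.
526 = 7 × 75 + 1, so there are 75 full weeks plus 1 extra day.
Each full week contributes 5 weekdays (Mon–Fri): 75 × 5 = 375.
The 1 extra day is Thu — 1 of them qualifies.
Total: 375 + 1 = 376.
Holidays: February 21, 2061 (Mon); May 18, 2061 (Wed); September 3, 2061 (Sat).
2 of the 3 holidays fall on weekdays; the rest are weekends and were already excluded.
Business days: 376 − 2 = 374.

374 working days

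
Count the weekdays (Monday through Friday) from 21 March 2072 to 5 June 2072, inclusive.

55 weekdays

21 March 2072 is a Monday.
From 21 March 2072 to 5 June 2072 is 77 days inclusive.
77 = 7 × 11, so the span is exactly 11 full weeks.
Each full week contributes 5 weekdays (Mon–Fri): 11 × 5 = 55.
Total: 55.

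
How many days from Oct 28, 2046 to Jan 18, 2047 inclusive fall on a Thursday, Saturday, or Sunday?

35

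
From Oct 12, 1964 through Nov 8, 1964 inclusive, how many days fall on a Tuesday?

4

Oct 12, 1964 is a Monday.
The range spans 28 days (inclusive of both endpoints).
28 = 7 × 4, so the span is exactly 4 full weeks.
Each full week contributes one Tuesday: 4 so far.
Total: 4.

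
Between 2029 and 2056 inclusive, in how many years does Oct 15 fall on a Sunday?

Day of week of October 15 in each year:
2029: Mon, 2030: Tue, 2031: Wed, 2032: Fri, 2033: Sat, 2034: Sun ✓, 2035: Mon, 2036: Wed, 2037: Thu, 2038: Fri, 2039: Sat, 2040: Mon, 2041: Tue, 2042: Wed, 2043: Thu, 2044: Sat, 2045: Sun ✓, 2046: Mon, 2047: Tue, 2048: Thu, 2049: Fri, 2050: Sat, 2051: Sun ✓, 2052: Tue, 2053: Wed, 2054: Thu, 2055: Fri, 2056: Sun ✓
Sundays: 2034, 2045, 2051, 2056.

4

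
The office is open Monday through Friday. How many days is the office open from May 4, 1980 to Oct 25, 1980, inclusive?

125

May 4, 1980 is a Sunday.
That's 175 days from start to end, counting both.
175 = 7 × 25, so the span is exactly 25 full weeks.
Each full week contributes 5 weekdays (Mon–Fri): 25 × 5 = 125.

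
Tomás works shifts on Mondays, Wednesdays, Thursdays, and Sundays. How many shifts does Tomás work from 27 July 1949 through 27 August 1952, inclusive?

645

27 July 1949 is a Wednesday.
That's 1128 days from start to end, counting both.
1128 = 7 × 161 + 1, so there are 161 full weeks plus 1 extra day.
Each full week contributes 4 days from the set (Mon, Wed, Thu, Sun): 161 × 4 = 644.
The 1 extra day is Wednesday — 1 of them qualifies.
Total: 644 + 1 = 645.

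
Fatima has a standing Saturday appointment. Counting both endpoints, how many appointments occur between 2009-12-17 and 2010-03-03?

11 Saturdays

2009-12-17 is a Thursday.
That's 77 days from start to end, counting both.
77 = 7 × 11, so the span is exactly 11 full weeks.
Each full week contributes one Saturday: 11 so far.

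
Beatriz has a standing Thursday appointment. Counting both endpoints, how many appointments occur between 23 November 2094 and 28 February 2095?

14

23 November 2094 is a Tuesday.
From 23 November 2094 to 28 February 2095 is 98 days inclusive.
98 = 7 × 14, so the span is exactly 14 full weeks.
Each full week contributes one Thursday: 14 so far.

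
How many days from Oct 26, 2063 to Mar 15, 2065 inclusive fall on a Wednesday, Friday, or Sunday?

218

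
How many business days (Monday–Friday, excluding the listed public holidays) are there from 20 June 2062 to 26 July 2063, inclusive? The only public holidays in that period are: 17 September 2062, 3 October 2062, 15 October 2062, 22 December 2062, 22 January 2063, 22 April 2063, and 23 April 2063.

284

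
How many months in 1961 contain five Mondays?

4

A month has five Mondays exactly when Monday falls within its first (length − 28) days.
Jan: 31 days, starts Sun → 5 of Sun, Mon, Tue ✓
Feb: 28 days, starts Wed → 5 of (none)
Mar: 31 days, starts Wed → 5 of Wed, Thu, Fri
Apr: 30 days, starts Sat → 5 of Sat, Sun
May: 31 days, starts Mon → 5 of Mon, Tue, Wed ✓
Jun: 30 days, starts Thu → 5 of Thu, Fri
Jul: 31 days, starts Sat → 5 of Sat, Sun, Mon ✓
Aug: 31 days, starts Tue → 5 of Tue, Wed, Thu
Sep: 30 days, starts Fri → 5 of Fri, Sat
Oct: 31 days, starts Sun → 5 of Sun, Mon, Tue ✓
Nov: 30 days, starts Wed → 5 of Wed, Thu
Dec: 31 days, starts Fri → 5 of Fri, Sat, Sun
Months with five Mondays: Jan, May, Jul, Oct.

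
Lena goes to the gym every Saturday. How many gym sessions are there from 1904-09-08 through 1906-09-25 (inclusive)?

1904-09-08 is a Thursday.
From 1904-09-08 to 1906-09-25 is 748 days inclusive.
748 = 7 × 106 + 6, so there are 106 full weeks plus 6 extra days.
Each full week contributes one Saturday: 106 so far.
The 6 extra days are Thu, Fri, Sat, Sun, Mon, Tue — 1 of them qualifies.
Total: 106 + 1 = 107.

107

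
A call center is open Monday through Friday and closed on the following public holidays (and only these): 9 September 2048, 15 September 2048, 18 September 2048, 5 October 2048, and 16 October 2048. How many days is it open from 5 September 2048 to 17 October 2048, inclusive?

25 business days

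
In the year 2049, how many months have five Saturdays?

4

A month has five Saturdays exactly when Saturday falls within its first (length − 28) days.
Jan: 31 days, starts Fri → 5 of Fri, Sat, Sun ✓
Feb: 28 days, starts Mon → 5 of (none)
Mar: 31 days, starts Mon → 5 of Mon, Tue, Wed
Apr: 30 days, starts Thu → 5 of Thu, Fri
May: 31 days, starts Sat → 5 of Sat, Sun, Mon ✓
Jun: 30 days, starts Tue → 5 of Tue, Wed
Jul: 31 days, starts Thu → 5 of Thu, Fri, Sat ✓
Aug: 31 days, starts Sun → 5 of Sun, Mon, Tue
Sep: 30 days, starts Wed → 5 of Wed, Thu
Oct: 31 days, starts Fri → 5 of Fri, Sat, Sun ✓
Nov: 30 days, starts Mon → 5 of Mon, Tue
Dec: 31 days, starts Wed → 5 of Wed, Thu, Fri
Months with five Saturdays: Jan, May, Jul, Oct.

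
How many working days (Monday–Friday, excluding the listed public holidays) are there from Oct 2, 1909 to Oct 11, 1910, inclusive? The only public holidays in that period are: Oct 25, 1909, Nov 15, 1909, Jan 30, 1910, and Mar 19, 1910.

Oct 2, 1909 is a Saturday.
The range spans 375 days (inclusive of both endpoints).
375 = 7 × 53 + 4, so there are 53 full weeks plus 4 extra days.
Each full week contributes 5 weekdays (Mon–Fri): 53 × 5 = 265.
The 4 extra days are Saturday, Sunday, Monday, Tuesday — 2 of them qualify.
Total: 265 + 2 = 267.
Holidays: Oct 25, 1909 (Mon); Nov 15, 1909 (Mon); Jan 30, 1910 (Sun); Mar 19, 1910 (Sat).
2 of the 4 holidays fall on weekdays; the rest are weekends and were already excluded.
Business days: 267 − 2 = 265.

265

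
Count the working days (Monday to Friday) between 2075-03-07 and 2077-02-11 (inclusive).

2075-03-07 is a Thursday.
That's 708 days from start to end, counting both.
708 = 7 × 101 + 1, so there are 101 full weeks plus 1 extra day.
Each full week contributes 5 weekdays (Mon–Fri): 101 × 5 = 505.
The 1 extra day is Thu — 1 of them qualifies.
Total: 505 + 1 = 506.

506 weekdays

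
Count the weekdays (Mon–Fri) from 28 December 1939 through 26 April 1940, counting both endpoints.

87

28 December 1939 is a Thursday.
From 28 December 1939 to 26 April 1940 is 121 days inclusive.
121 = 7 × 17 + 2, so there are 17 full weeks plus 2 extra days.
Each full week contributes 5 weekdays (Mon–Fri): 17 × 5 = 85.
The 2 extra days are Thu, Fri — 2 of them qualify.
Total: 85 + 2 = 87.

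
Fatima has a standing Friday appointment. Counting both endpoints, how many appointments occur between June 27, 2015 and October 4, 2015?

June 27, 2015 is a Saturday.
The range spans 100 days (inclusive of both endpoints).
100 = 7 × 14 + 2, so there are 14 full weeks plus 2 extra days.
Each full week contributes one Friday: 14 so far.
The 2 extra days are Saturday, Sunday — none qualify.
Total: 14 + 0 = 14.

14 Fridays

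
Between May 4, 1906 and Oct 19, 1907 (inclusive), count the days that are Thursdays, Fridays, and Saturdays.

230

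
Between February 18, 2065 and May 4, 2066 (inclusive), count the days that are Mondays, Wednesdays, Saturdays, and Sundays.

252

February 18, 2065 is a Wednesday.
From February 18, 2065 to May 4, 2066 is 441 days inclusive.
441 = 7 × 63, so the span is exactly 63 full weeks.
Each full week contributes 4 days from the set (Mon, Wed, Sat, Sun): 63 × 4 = 252.
Total: 252.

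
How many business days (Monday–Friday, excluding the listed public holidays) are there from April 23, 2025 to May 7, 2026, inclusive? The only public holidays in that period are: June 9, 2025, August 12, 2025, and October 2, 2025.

April 23, 2025 is a Wednesday.
The range spans 380 days (inclusive of both endpoints).
380 = 7 × 54 + 2, so there are 54 full weeks plus 2 extra days.
Each full week contributes 5 weekdays (Mon–Fri): 54 × 5 = 270.
The 2 extra days are Wed, Thu — 2 of them qualify.
Total: 270 + 2 = 272.
Holidays: June 9, 2025 (Mon); August 12, 2025 (Tue); October 2, 2025 (Thu).
All 3 holidays fall on weekdays, so subtract 3.
Business days: 272 − 3 = 269.

269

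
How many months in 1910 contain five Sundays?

A month has five Sundays exactly when Sunday falls within its first (length − 28) days.
Jan: 31 days, starts Sat → 5 of Sat, Sun, Mon ✓
Feb: 28 days, starts Tue → 5 of (none)
Mar: 31 days, starts Tue → 5 of Tue, Wed, Thu
Apr: 30 days, starts Fri → 5 of Fri, Sat
May: 31 days, starts Sun → 5 of Sun, Mon, Tue ✓
Jun: 30 days, starts Wed → 5 of Wed, Thu
Jul: 31 days, starts Fri → 5 of Fri, Sat, Sun ✓
Aug: 31 days, starts Mon → 5 of Mon, Tue, Wed
Sep: 30 days, starts Thu → 5 of Thu, Fri
Oct: 31 days, starts Sat → 5 of Sat, Sun, Mon ✓
Nov: 30 days, starts Tue → 5 of Tue, Wed
Dec: 31 days, starts Thu → 5 of Thu, Fri, Sat
Months with five Sundays: Jan, May, Jul, Oct.

4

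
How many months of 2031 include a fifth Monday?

4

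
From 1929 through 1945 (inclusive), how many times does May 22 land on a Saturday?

2

Day of week of May 22 in each year:
1929: Wed, 1930: Thu, 1931: Fri, 1932: Sun, 1933: Mon, 1934: Tue, 1935: Wed, 1936: Fri, 1937: Sat ✓, 1938: Sun, 1939: Mon, 1940: Wed, 1941: Thu, 1942: Fri, 1943: Sat ✓, 1944: Mon, 1945: Tue
Saturdays: 1937, 1943.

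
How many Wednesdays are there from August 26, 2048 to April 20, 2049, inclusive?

34 Wednesdays

August 26, 2048 is a Wednesday.
The range spans 238 days (inclusive of both endpoints).
238 = 7 × 34, so the span is exactly 34 full weeks.
Each full week contributes one Wednesday: 34 so far.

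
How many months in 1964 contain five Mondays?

A month has five Mondays exactly when Monday falls within its first (length − 28) days.
Jan: 31 days, starts Wed → 5 of Wed, Thu, Fri
Feb: 29 days, starts Sat → 5 of Sat
Mar: 31 days, starts Sun → 5 of Sun, Mon, Tue ✓
Apr: 30 days, starts Wed → 5 of Wed, Thu
May: 31 days, starts Fri → 5 of Fri, Sat, Sun
Jun: 30 days, starts Mon → 5 of Mon, Tue ✓
Jul: 31 days, starts Wed → 5 of Wed, Thu, Fri
Aug: 31 days, starts Sat → 5 of Sat, Sun, Mon ✓
Sep: 30 days, starts Tue → 5 of Tue, Wed
Oct: 31 days, starts Thu → 5 of Thu, Fri, Sat
Nov: 30 days, starts Sun → 5 of Sun, Mon ✓
Dec: 31 days, starts Tue → 5 of Tue, Wed, Thu
Months with five Mondays: Mar, Jun, Aug, Nov.

4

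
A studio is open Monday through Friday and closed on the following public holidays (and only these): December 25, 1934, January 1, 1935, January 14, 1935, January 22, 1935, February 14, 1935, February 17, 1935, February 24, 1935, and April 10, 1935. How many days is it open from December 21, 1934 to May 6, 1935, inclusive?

December 21, 1934 is a Friday.
The range spans 137 days (inclusive of both endpoints).
137 = 7 × 19 + 4, so there are 19 full weeks plus 4 extra days.
Each full week contributes 5 weekdays (Mon–Fri): 19 × 5 = 95.
The 4 extra days are Friday, Saturday, Sunday, Monday — 2 of them qualify.
Total: 95 + 2 = 97.
Holidays: December 25, 1934 (Tue); January 1, 1935 (Tue); January 14, 1935 (Mon); January 22, 1935 (Tue); February 14, 1935 (Thu); February 17, 1935 (Sun); February 24, 1935 (Sun); April 10, 1935 (Wed).
6 of the 8 holidays fall on weekdays; the rest are weekends and were already excluded.
Business days: 97 − 6 = 91.

91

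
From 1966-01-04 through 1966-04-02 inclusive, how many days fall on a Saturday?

13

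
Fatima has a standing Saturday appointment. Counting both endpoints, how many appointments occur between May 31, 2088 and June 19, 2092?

211

May 31, 2088 is a Monday.
The range spans 1481 days (inclusive of both endpoints).
1481 = 7 × 211 + 4, so there are 211 full weeks plus 4 extra days.
Each full week contributes one Saturday: 211 so far.
The 4 extra days are Mon, Tue, Wed, Thu — none qualify.
Total: 211 + 0 = 211.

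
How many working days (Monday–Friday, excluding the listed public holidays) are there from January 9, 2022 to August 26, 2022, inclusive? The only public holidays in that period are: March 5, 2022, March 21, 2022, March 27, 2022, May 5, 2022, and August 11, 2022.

162 working days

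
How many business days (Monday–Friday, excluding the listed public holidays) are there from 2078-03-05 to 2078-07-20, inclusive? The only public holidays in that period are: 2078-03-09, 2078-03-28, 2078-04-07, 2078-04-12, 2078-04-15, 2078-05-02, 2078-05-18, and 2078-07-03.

2078-03-05 is a Saturday.
The range spans 138 days (inclusive of both endpoints).
138 = 7 × 19 + 5, so there are 19 full weeks plus 5 extra days.
Each full week contributes 5 weekdays (Mon–Fri): 19 × 5 = 95.
The 5 extra days are Sat, Sun, Mon, Tue, Wed — 3 of them qualify.
Total: 95 + 3 = 98.
Holidays: 2078-03-09 (Wed); 2078-03-28 (Mon); 2078-04-07 (Thu); 2078-04-12 (Tue); 2078-04-15 (Fri); 2078-05-02 (Mon); 2078-05-18 (Wed); 2078-07-03 (Sun).
7 of the 8 holidays fall on weekdays; the rest are weekends and were already excluded.
Business days: 98 − 7 = 91.

91 business days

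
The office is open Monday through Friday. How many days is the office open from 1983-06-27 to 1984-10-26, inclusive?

1983-06-27 is a Monday.
The range spans 488 days (inclusive of both endpoints).
488 = 7 × 69 + 5, so there are 69 full weeks plus 5 extra days.
Each full week contributes 5 weekdays (Mon–Fri): 69 × 5 = 345.
The 5 extra days are Monday, Tuesday, Wednesday, Thursday, Friday — 5 of them qualify.
Total: 345 + 5 = 350.

350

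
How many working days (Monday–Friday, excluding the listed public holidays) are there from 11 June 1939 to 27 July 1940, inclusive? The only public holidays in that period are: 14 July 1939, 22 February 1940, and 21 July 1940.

293

11 June 1939 is a Sunday.
The range spans 413 days (inclusive of both endpoints).
413 = 7 × 59, so the span is exactly 59 full weeks.
Each full week contributes 5 weekdays (Mon–Fri): 59 × 5 = 295.
Holidays: 14 July 1939 (Fri); 22 February 1940 (Thu); 21 July 1940 (Sun).
2 of the 3 holidays fall on weekdays; the rest are weekends and were already excluded.
Business days: 295 − 2 = 293.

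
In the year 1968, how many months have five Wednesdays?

4

A month has five Wednesdays exactly when Wednesday falls within its first (length − 28) days.
Jan: 31 days, starts Mon → 5 of Mon, Tue, Wed ✓
Feb: 29 days, starts Thu → 5 of Thu
Mar: 31 days, starts Fri → 5 of Fri, Sat, Sun
Apr: 30 days, starts Mon → 5 of Mon, Tue
May: 31 days, starts Wed → 5 of Wed, Thu, Fri ✓
Jun: 30 days, starts Sat → 5 of Sat, Sun
Jul: 31 days, starts Mon → 5 of Mon, Tue, Wed ✓
Aug: 31 days, starts Thu → 5 of Thu, Fri, Sat
Sep: 30 days, starts Sun → 5 of Sun, Mon
Oct: 31 days, starts Tue → 5 of Tue, Wed, Thu ✓
Nov: 30 days, starts Fri → 5 of Fri, Sat
Dec: 31 days, starts Sun → 5 of Sun, Mon, Tue
Months with five Wednesdays: Jan, May, Jul, Oct.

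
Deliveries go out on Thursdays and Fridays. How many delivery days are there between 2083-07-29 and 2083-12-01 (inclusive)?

36

2083-07-29 is a Thursday.
From 2083-07-29 to 2083-12-01 is 126 days inclusive.
126 = 7 × 18, so the span is exactly 18 full weeks.
Each full week contributes 2 days from the set (Thu, Fri): 18 × 2 = 36.
Total: 36.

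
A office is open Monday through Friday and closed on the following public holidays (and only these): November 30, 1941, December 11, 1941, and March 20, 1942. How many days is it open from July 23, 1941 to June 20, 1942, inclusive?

July 23, 1941 is a Wednesday.
From July 23, 1941 to June 20, 1942 is 333 days inclusive.
333 = 7 × 47 + 4, so there are 47 full weeks plus 4 extra days.
Each full week contributes 5 weekdays (Mon–Fri): 47 × 5 = 235.
The 4 extra days are Wed, Thu, Fri, Sat — 3 of them qualify.
Total: 235 + 3 = 238.
Holidays: November 30, 1941 (Sun); December 11, 1941 (Thu); March 20, 1942 (Fri).
2 of the 3 holidays fall on weekdays; the rest are weekends and were already excluded.
Business days: 238 − 2 = 236.

236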